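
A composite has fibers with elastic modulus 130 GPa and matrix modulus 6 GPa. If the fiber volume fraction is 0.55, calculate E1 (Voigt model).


E1 = Ef*Vf + Em*(1-Vf) = 130*0.55 + 6*0.45 = 74.2 GPa

74.2 GPa


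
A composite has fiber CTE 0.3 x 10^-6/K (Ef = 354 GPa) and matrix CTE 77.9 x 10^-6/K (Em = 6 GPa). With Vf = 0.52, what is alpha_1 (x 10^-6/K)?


E1 = Ef*Vf + Em*(1-Vf) = 186.96
alpha_1 = (alpha_f*Ef*Vf + alpha_m*Em*(1-Vf))/E1 = 1.5 x 10^-6/K

1.5 x 10^-6/K


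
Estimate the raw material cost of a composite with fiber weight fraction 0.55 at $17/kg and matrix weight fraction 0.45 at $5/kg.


Cost = cost_f*Wf + cost_m*Wm = 17*0.55 + 5*0.45 = $11.6/kg

$11.6/kg


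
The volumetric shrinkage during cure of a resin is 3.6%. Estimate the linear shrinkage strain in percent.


Linear shrinkage ≈ vol_shrink/3 = 3.6/3 = 1.2%

1.2%


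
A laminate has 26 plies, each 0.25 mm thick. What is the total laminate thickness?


h = n * t_ply = 26 * 0.25 = 6.5 mm

6.5 mm


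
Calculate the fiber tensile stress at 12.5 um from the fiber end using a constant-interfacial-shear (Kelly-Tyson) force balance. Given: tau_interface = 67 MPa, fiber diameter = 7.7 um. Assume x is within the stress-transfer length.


Force balance: sigma_f * (pi*d^2/4) = tau * (pi*d) * x  ->  sigma_f = 4 * tau * x / d
sigma_f = 4 * 67 * 12.5 / 7.7 = 435.1 MPa

435.1 MPa


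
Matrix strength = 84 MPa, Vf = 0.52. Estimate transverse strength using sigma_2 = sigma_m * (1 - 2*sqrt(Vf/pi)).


factor = 1 - 2*sqrt(0.52/pi) = 0.1863
sigma_2 = 84 * 0.1863 = 15.65 MPa

15.65 MPa


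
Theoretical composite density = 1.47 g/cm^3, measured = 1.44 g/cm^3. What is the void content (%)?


Void% = (rho_theo - rho_actual)/rho_theo * 100 = (1.47 - 1.44)/1.47 * 100 = 2.04%

2.04%


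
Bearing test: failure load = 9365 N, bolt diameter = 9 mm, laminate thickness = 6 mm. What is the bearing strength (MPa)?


sigma_br = F/(d*h) = 9365/(9*6) = 173.4 MPa

173.4 MPa


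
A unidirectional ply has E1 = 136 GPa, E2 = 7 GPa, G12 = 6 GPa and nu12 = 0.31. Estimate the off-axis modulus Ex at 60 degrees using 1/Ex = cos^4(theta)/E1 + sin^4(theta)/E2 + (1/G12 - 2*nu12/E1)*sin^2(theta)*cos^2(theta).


cos^4(60) = 0.0625, sin^4(60) = 0.5625, sin^2(60)*cos^2(60) = 0.1875
1/G12 - 2*nu12/E1 = 1/6 - 2*0.31/136 = 0.162108 GPa^-1
1/Ex = 0.0625/136 + 0.5625/7 + 0.162108*0.1875 = 0.1112119 GPa^-1
Ex = 8.99 GPa

8.99 GPa


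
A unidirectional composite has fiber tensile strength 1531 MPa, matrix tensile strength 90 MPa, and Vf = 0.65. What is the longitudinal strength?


sigma_1 = sigma_f*Vf + sigma_m*(1-Vf) = 1531*0.65 + 90*0.35 = 1026.7 MPa

1026.7 MPa


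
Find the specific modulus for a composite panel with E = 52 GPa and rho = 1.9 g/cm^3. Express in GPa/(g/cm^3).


Specific stiffness = E/rho = 52/1.9 = 27.4 GPa/(g/cm^3)

27.4 GPa/(g/cm^3)


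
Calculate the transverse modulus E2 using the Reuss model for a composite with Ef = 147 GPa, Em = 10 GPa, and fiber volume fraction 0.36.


1/E2 = Vf/Ef + (1-Vf)/Em = 0.36/147 + 0.64/10
E2 = 15.05 GPa

15.05 GPa


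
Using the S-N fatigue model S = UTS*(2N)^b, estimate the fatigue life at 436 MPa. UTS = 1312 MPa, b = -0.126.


N = 0.5 * (S/UTS)^(1/b) = 0.5 * (436/1312)^(1/-0.126) = 3134.5208 cycles

3134.5208 cycles


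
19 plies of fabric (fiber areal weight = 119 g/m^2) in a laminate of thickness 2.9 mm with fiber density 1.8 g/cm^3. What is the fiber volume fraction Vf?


Vf = n * FAW / (rho_f * h * 1000) = 19 * 119 / (1.8 * 2.9 * 1000) = 0.4331

0.4331


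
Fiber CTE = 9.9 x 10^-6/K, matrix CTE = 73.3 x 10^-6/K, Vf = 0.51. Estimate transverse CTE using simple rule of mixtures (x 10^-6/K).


alpha_2 = alpha_f*Vf + alpha_m*(1-Vf) = 9.9*0.51 + 73.3*0.49 = 41.0 x 10^-6/K

41.0 x 10^-6/K


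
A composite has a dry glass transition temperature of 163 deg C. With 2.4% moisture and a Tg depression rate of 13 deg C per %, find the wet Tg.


Tg_wet = Tg_dry - k*moisture = 163 - 13*2.4 = 131.8 deg C

131.8 deg C


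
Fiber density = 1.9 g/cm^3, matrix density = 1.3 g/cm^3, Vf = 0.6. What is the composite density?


rho_c = rho_f*Vf + rho_m*(1-Vf) = 1.9*0.6 + 1.3*0.4 = 1.66 g/cm^3

1.66 g/cm^3


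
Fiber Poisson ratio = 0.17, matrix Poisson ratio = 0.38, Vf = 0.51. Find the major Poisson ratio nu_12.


nu_12 = nu_f*Vf + nu_m*(1-Vf) = 0.17*0.51 + 0.38*0.49 = 0.2729

0.2729


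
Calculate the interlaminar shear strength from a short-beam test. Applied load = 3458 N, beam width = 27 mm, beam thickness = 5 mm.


ILSS = 3F/(4bh) = 3*3458/(4*27*5) = 19.21 MPa

19.21 MPa


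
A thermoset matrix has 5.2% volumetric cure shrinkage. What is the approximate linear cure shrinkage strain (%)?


Linear shrinkage ≈ vol_shrink/3 = 5.2/3 = 1.733%

1.733%


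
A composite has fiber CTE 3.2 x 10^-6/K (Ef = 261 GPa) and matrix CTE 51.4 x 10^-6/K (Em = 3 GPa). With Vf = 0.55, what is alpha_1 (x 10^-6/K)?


E1 = Ef*Vf + Em*(1-Vf) = 144.9
alpha_1 = (alpha_f*Ef*Vf + alpha_m*Em*(1-Vf))/E1 = 3.65 x 10^-6/K

3.65 x 10^-6/K


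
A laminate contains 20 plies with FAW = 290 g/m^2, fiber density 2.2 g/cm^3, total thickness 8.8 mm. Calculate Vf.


Vf = n * FAW / (rho_f * h * 1000) = 20 * 290 / (2.2 * 8.8 * 1000) = 0.2996

0.2996


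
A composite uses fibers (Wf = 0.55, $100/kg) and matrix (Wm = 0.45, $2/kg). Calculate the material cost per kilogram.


Cost = cost_f*Wf + cost_m*Wm = 100*0.55 + 2*0.45 = $55.9/kg

$55.9/kg


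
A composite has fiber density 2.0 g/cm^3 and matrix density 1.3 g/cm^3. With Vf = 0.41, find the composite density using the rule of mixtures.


rho_c = rho_f*Vf + rho_m*(1-Vf) = 2.0*0.41 + 1.3*0.59 = 1.587 g/cm^3

1.587 g/cm^3


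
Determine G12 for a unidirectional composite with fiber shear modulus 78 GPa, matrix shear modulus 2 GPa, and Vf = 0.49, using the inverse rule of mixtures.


1/G12 = Vf/Gf + (1-Vf)/Gm = 0.49/78 + 0.51/2
G12 = 3.83 GPa

3.83 GPa


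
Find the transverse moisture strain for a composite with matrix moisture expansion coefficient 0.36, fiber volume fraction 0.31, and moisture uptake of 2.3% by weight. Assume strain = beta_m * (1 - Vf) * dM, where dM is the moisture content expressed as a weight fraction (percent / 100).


dM = 2.3/100 = 0.023
strain = beta_m * (1-Vf) * dM = 0.36 * 0.69 * 0.023 = 0.0057132

0.0057132


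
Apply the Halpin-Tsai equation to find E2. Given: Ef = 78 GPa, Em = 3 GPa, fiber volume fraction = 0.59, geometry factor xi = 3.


eta = (Ef/Em - 1)/(Ef/Em + xi) = (26.0 - 1)/(26.0 + 3) = 0.8621
E2 = Em*(1+xi*eta*Vf)/(1-eta*Vf) = 15.42 GPa

15.42 GPa


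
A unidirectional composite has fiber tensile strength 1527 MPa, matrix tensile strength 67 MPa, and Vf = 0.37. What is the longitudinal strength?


sigma_1 = sigma_f*Vf + sigma_m*(1-Vf) = 1527*0.37 + 67*0.63 = 607.2 MPa

607.2 MPa


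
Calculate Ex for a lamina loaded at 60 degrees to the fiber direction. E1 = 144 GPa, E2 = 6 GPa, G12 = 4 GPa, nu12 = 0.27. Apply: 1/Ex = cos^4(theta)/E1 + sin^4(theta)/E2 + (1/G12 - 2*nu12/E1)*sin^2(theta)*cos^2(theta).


cos^4(60) = 0.0625, sin^4(60) = 0.5625, sin^2(60)*cos^2(60) = 0.1875
1/G12 - 2*nu12/E1 = 1/4 - 2*0.27/144 = 0.24625 GPa^-1
1/Ex = 0.0625/144 + 0.5625/6 + 0.24625*0.1875 = 0.1403559 GPa^-1
Ex = 7.12 GPa

7.12 GPa


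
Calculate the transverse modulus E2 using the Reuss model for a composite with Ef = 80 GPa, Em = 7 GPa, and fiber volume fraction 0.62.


1/E2 = Vf/Ef + (1-Vf)/Em = 0.62/80 + 0.38/7
E2 = 16.12 GPa

16.12 GPa


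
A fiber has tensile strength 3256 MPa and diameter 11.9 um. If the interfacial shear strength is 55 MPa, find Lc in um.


Lc = sigma_f * d / (2 * tau_i) = 3256 * 11.9 / (2 * 55) = 352.2 um

352.2 um


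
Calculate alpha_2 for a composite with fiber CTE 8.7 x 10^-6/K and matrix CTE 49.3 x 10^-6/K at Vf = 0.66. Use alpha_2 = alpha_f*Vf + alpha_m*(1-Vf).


alpha_2 = alpha_f*Vf + alpha_m*(1-Vf) = 8.7*0.66 + 49.3*0.34 = 22.5 x 10^-6/K

22.5 x 10^-6/K


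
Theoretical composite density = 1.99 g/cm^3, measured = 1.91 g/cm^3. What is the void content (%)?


Void% = (rho_theo - rho_actual)/rho_theo * 100 = (1.99 - 1.91)/1.99 * 100 = 4.02%

4.02%


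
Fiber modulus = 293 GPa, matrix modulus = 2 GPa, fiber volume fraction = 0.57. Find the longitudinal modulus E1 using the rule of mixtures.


E1 = Ef*Vf + Em*(1-Vf) = 293*0.57 + 2*0.43 = 167.87 GPa

167.87 GPa


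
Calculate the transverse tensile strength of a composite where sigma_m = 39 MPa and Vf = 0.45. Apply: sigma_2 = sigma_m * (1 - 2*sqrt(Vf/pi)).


factor = 1 - 2*sqrt(0.45/pi) = 0.2431
sigma_2 = 39 * 0.2431 = 9.48 MPa

9.48 MPa


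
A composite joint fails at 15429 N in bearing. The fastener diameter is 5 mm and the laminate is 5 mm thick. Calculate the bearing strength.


sigma_br = F/(d*h) = 15429/(5*5) = 617.2 MPa

617.2 MPa


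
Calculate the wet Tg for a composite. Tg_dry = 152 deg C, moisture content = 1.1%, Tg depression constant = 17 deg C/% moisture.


Tg_wet = Tg_dry - k*moisture = 152 - 17*1.1 = 133.3 deg C

133.3 deg C


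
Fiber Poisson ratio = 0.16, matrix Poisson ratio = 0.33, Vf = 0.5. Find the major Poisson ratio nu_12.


nu_12 = nu_f*Vf + nu_m*(1-Vf) = 0.16*0.5 + 0.33*0.5 = 0.245

0.245


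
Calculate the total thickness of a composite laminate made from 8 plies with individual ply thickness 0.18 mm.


h = n * t_ply = 8 * 0.18 = 1.44 mm

1.44 mm


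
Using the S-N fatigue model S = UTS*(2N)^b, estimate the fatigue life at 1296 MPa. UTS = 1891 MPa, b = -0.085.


N = 0.5 * (S/UTS)^(1/b) = 0.5 * (1296/1891)^(1/-0.085) = 42.5990 cycles

42.5990 cycles


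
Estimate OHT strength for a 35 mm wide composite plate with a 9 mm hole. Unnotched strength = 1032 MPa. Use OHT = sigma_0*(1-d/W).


OHT = sigma_0*(1-d/W) = 1032*(1-9/35) = 766.6 MPa

766.6 MPa


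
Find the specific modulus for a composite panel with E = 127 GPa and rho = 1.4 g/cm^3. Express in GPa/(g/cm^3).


Specific stiffness = E/rho = 127/1.4 = 90.7 GPa/(g/cm^3)

90.7 GPa/(g/cm^3)


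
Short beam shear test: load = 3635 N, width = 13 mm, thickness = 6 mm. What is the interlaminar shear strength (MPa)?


ILSS = 3F/(4bh) = 3*3635/(4*13*6) = 34.95 MPa

34.95 MPa


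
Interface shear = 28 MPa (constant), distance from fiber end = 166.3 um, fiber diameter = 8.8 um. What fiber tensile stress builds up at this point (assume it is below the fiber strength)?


Force balance: sigma_f * (pi*d^2/4) = tau * (pi*d) * x  ->  sigma_f = 4 * tau * x / d
sigma_f = 4 * 28 * 166.3 / 8.8 = 2116.5 MPa

2116.5 MPa


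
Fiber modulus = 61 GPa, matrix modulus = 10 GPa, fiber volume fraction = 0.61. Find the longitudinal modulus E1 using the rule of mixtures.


E1 = Ef*Vf + Em*(1-Vf) = 61*0.61 + 10*0.39 = 41.11 GPa

41.11 GPa


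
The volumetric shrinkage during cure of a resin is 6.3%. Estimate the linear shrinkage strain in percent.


Linear shrinkage ≈ vol_shrink/3 = 6.3/3 = 2.1%

2.1%


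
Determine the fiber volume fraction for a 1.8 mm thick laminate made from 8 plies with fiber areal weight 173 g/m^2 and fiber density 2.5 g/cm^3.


Vf = n * FAW / (rho_f * h * 1000) = 8 * 173 / (2.5 * 1.8 * 1000) = 0.3076

0.3076


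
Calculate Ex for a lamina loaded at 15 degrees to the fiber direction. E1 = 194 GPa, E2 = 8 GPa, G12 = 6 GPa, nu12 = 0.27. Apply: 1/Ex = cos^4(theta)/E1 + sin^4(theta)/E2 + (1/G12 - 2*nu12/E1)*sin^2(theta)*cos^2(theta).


cos^4(15) = 0.870513, sin^4(15) = 0.004487, sin^2(15)*cos^2(15) = 0.0625
1/G12 - 2*nu12/E1 = 1/6 - 2*0.27/194 = 0.163883 GPa^-1
1/Ex = 0.870513/194 + 0.004487/8 + 0.163883*0.0625 = 0.0152908 GPa^-1
Ex = 65.4 GPa

65.4 GPa


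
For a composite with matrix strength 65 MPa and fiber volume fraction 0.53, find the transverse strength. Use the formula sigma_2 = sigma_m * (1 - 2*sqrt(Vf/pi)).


factor = 1 - 2*sqrt(0.53/pi) = 0.1785
sigma_2 = 65 * 0.1785 = 11.6 MPa

11.6 MPa


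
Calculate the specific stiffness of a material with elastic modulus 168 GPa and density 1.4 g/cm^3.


Specific stiffness = E/rho = 168/1.4 = 120.0 GPa/(g/cm^3)

120.0 GPa/(g/cm^3)


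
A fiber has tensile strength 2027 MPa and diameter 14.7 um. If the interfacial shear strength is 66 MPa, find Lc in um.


Lc = sigma_f * d / (2 * tau_i) = 2027 * 14.7 / (2 * 66) = 225.7 um

225.7 um


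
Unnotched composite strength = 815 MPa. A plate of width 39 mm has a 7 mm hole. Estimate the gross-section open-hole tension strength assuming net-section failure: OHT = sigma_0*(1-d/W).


OHT = sigma_0*(1-d/W) = 815*(1-7/39) = 668.7 MPa

668.7 MPa


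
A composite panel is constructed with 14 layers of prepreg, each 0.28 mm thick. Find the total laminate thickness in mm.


h = n * t_ply = 14 * 0.28 = 3.92 mm

3.92 mm


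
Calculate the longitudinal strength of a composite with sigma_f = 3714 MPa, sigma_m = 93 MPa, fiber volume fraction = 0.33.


sigma_1 = sigma_f*Vf + sigma_m*(1-Vf) = 3714*0.33 + 93*0.67 = 1287.9 MPa

1287.9 MPa


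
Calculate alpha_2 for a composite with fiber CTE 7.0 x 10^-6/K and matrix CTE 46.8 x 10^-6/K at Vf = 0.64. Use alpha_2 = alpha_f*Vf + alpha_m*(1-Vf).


alpha_2 = alpha_f*Vf + alpha_m*(1-Vf) = 7.0*0.64 + 46.8*0.36 = 21.3 x 10^-6/K

21.3 x 10^-6/K


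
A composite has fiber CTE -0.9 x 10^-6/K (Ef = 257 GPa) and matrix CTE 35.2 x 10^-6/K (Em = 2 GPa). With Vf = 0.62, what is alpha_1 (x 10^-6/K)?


E1 = Ef*Vf + Em*(1-Vf) = 160.1
alpha_1 = (alpha_f*Ef*Vf + alpha_m*Em*(1-Vf))/E1 = -0.73 x 10^-6/K

-0.73 x 10^-6/K


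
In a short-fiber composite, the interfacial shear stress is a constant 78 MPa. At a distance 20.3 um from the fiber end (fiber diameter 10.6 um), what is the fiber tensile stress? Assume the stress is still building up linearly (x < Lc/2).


Force balance: sigma_f * (pi*d^2/4) = tau * (pi*d) * x  ->  sigma_f = 4 * tau * x / d
sigma_f = 4 * 78 * 20.3 / 10.6 = 597.5 MPa

597.5 MPa


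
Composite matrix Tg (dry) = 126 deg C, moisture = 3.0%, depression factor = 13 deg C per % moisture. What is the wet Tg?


Tg_wet = Tg_dry - k*moisture = 126 - 13*3.0 = 87.0 deg C

87.0 deg C


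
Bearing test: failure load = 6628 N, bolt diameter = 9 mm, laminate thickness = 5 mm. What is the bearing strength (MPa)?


sigma_br = F/(d*h) = 6628/(9*5) = 147.3 MPa

147.3 MPa


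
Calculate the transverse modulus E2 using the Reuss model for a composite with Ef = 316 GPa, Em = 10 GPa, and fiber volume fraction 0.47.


1/E2 = Vf/Ef + (1-Vf)/Em = 0.47/316 + 0.53/10
E2 = 18.35 GPa

18.35 GPa


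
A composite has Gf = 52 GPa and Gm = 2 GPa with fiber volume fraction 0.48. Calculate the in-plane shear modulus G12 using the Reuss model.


1/G12 = Vf/Gf + (1-Vf)/Gm = 0.48/52 + 0.52/2
G12 = 3.71 GPa

3.71 GPa


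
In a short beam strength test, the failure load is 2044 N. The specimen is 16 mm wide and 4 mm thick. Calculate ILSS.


ILSS = 3F/(4bh) = 3*2044/(4*16*4) = 23.95 MPa

23.95 MPa


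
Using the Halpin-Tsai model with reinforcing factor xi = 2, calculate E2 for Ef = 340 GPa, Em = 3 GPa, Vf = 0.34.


eta = (Ef/Em - 1)/(Ef/Em + xi) = (113.3333 - 1)/(113.3333 + 2) = 0.974
E2 = Em*(1+xi*eta*Vf)/(1-eta*Vf) = 7.46 GPa

7.46 GPa


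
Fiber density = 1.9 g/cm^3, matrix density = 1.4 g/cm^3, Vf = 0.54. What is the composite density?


rho_c = rho_f*Vf + rho_m*(1-Vf) = 1.9*0.54 + 1.4*0.46 = 1.67 g/cm^3

1.67 g/cm^3


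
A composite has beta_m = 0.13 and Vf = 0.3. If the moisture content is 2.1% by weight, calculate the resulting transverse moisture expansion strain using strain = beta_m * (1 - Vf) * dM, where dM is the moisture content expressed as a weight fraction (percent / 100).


dM = 2.1/100 = 0.021
strain = beta_m * (1-Vf) * dM = 0.13 * 0.7 * 0.021 = 0.001911

0.001911


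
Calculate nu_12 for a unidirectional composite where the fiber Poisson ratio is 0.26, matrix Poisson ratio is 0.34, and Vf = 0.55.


nu_12 = nu_f*Vf + nu_m*(1-Vf) = 0.26*0.55 + 0.34*0.45 = 0.296

0.296


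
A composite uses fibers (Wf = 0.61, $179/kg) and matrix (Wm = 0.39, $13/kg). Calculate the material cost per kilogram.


Cost = cost_f*Wf + cost_m*Wm = 179*0.61 + 13*0.39 = $114.26/kg

$114.26/kg


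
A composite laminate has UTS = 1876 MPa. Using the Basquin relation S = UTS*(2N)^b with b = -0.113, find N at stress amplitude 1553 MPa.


N = 0.5 * (S/UTS)^(1/b) = 0.5 * (1553/1876)^(1/-0.113) = 2.6618 cycles

2.6618 cycles


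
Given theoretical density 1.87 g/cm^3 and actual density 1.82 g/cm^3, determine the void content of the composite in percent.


Void% = (rho_theo - rho_actual)/rho_theo * 100 = (1.87 - 1.82)/1.87 * 100 = 2.67%

2.67%


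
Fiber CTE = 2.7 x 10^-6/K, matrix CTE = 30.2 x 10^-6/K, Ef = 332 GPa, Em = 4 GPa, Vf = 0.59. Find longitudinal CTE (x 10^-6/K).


E1 = Ef*Vf + Em*(1-Vf) = 197.52
alpha_1 = (alpha_f*Ef*Vf + alpha_m*Em*(1-Vf))/E1 = 2.93 x 10^-6/K

2.93 x 10^-6/K


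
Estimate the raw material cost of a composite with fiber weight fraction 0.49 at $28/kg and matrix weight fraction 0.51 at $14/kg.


Cost = cost_f*Wf + cost_m*Wm = 28*0.49 + 14*0.51 = $20.86/kg

$20.86/kg


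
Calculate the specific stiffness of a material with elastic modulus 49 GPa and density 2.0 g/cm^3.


Specific stiffness = E/rho = 49/2.0 = 24.5 GPa/(g/cm^3)

24.5 GPa/(g/cm^3)


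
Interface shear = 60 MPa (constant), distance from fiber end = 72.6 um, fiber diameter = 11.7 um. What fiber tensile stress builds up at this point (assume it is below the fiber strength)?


Force balance: sigma_f * (pi*d^2/4) = tau * (pi*d) * x  ->  sigma_f = 4 * tau * x / d
sigma_f = 4 * 60 * 72.6 / 11.7 = 1489.2 MPa

1489.2 MPa


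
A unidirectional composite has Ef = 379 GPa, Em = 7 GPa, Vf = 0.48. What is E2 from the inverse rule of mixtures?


1/E2 = Vf/Ef + (1-Vf)/Em = 0.48/379 + 0.52/7
E2 = 13.24 GPa

13.24 GPa


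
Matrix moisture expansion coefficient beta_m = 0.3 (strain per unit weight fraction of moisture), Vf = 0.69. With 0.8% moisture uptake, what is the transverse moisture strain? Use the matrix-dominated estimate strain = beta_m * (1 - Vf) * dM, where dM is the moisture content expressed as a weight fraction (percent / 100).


dM = 0.8/100 = 0.008
strain = beta_m * (1-Vf) * dM = 0.3 * 0.31 * 0.008 = 0.000744

0.000744


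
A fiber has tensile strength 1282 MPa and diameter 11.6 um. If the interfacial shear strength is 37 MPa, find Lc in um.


Lc = sigma_f * d / (2 * tau_i) = 1282 * 11.6 / (2 * 37) = 201.0 um

201.0 um


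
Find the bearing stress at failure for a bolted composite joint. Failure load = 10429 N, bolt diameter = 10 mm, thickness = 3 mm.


sigma_br = F/(d*h) = 10429/(10*3) = 347.6 MPa

347.6 MPa


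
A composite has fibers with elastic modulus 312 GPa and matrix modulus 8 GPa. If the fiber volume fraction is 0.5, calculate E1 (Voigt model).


E1 = Ef*Vf + Em*(1-Vf) = 312*0.5 + 8*0.5 = 160.0 GPa

160.0 GPa


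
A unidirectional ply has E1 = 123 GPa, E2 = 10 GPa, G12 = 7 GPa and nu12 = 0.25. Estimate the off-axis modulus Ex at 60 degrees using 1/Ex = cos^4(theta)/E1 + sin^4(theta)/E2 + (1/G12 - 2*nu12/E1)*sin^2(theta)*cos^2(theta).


cos^4(60) = 0.0625, sin^4(60) = 0.5625, sin^2(60)*cos^2(60) = 0.1875
1/G12 - 2*nu12/E1 = 1/7 - 2*0.25/123 = 0.138792 GPa^-1
1/Ex = 0.0625/123 + 0.5625/10 + 0.138792*0.1875 = 0.0827816 GPa^-1
Ex = 12.08 GPa

12.08 GPa


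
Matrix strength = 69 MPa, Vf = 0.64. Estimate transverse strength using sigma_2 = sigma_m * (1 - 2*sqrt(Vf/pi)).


factor = 1 - 2*sqrt(0.64/pi) = 0.0973
sigma_2 = 69 * 0.0973 = 6.71 MPa

6.71 MPa


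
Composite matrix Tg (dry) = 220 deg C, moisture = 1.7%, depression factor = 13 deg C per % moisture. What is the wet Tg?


Tg_wet = Tg_dry - k*moisture = 220 - 13*1.7 = 197.9 deg C

197.9 deg C


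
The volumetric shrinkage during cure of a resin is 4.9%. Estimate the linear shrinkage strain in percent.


Linear shrinkage ≈ vol_shrink/3 = 4.9/3 = 1.633%

1.633%


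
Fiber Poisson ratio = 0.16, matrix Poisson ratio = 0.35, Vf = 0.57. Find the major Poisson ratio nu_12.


nu_12 = nu_f*Vf + nu_m*(1-Vf) = 0.16*0.57 + 0.35*0.43 = 0.2417

0.2417


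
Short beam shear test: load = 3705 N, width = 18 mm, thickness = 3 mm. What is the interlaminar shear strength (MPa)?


ILSS = 3F/(4bh) = 3*3705/(4*18*3) = 51.46 MPa

51.46 MPa


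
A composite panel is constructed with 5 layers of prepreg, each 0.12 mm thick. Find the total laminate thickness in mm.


h = n * t_ply = 5 * 0.12 = 0.6 mm

0.6 mm


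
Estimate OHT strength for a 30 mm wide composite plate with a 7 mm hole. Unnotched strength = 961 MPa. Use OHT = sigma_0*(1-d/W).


OHT = sigma_0*(1-d/W) = 961*(1-7/30) = 736.8 MPa

736.8 MPa


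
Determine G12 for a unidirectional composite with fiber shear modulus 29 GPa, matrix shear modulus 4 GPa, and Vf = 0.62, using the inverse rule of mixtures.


1/G12 = Vf/Gf + (1-Vf)/Gm = 0.62/29 + 0.38/4
G12 = 8.59 GPa

8.59 GPa


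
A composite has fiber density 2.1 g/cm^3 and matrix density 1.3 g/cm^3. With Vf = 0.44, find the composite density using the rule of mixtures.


rho_c = rho_f*Vf + rho_m*(1-Vf) = 2.1*0.44 + 1.3*0.56 = 1.652 g/cm^3

1.652 g/cm^3


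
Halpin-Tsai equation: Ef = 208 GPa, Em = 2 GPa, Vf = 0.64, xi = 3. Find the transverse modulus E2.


eta = (Ef/Em - 1)/(Ef/Em + xi) = (104.0 - 1)/(104.0 + 3) = 0.9626
E2 = Em*(1+xi*eta*Vf)/(1-eta*Vf) = 14.84 GPa

14.84 GPa


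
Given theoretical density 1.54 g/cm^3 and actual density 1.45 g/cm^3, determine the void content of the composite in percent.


Void% = (rho_theo - rho_actual)/rho_theo * 100 = (1.54 - 1.45)/1.54 * 100 = 5.84%

5.84%


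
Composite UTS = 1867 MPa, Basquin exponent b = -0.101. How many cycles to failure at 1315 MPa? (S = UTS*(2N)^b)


N = 0.5 * (S/UTS)^(1/b) = 0.5 * (1315/1867)^(1/-0.101) = 16.0725 cycles

16.0725 cycles


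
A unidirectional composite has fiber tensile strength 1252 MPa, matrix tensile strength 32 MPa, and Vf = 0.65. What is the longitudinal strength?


sigma_1 = sigma_f*Vf + sigma_m*(1-Vf) = 1252*0.65 + 32*0.35 = 825.0 MPa

825.0 MPa


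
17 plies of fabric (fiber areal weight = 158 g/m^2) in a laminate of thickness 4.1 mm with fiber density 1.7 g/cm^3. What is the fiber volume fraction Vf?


Vf = n * FAW / (rho_f * h * 1000) = 17 * 158 / (1.7 * 4.1 * 1000) = 0.3854

0.3854


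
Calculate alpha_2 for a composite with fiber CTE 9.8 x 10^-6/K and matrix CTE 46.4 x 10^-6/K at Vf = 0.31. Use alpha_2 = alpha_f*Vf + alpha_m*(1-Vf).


alpha_2 = alpha_f*Vf + alpha_m*(1-Vf) = 9.8*0.31 + 46.4*0.69 = 35.1 x 10^-6/K

35.1 x 10^-6/K


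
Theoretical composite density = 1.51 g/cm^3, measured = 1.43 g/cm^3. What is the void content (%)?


Void% = (rho_theo - rho_actual)/rho_theo * 100 = (1.51 - 1.43)/1.51 * 100 = 5.3%

5.3%


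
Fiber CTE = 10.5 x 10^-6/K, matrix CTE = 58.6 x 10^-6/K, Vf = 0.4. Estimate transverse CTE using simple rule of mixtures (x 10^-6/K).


alpha_2 = alpha_f*Vf + alpha_m*(1-Vf) = 10.5*0.4 + 58.6*0.6 = 39.4 x 10^-6/K

39.4 x 10^-6/K


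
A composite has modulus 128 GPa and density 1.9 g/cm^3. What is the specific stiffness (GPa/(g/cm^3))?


Specific stiffness = E/rho = 128/1.9 = 67.4 GPa/(g/cm^3)

67.4 GPa/(g/cm^3)


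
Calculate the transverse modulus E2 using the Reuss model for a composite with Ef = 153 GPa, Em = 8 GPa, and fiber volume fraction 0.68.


1/E2 = Vf/Ef + (1-Vf)/Em = 0.68/153 + 0.32/8
E2 = 22.5 GPa

22.5 GPa


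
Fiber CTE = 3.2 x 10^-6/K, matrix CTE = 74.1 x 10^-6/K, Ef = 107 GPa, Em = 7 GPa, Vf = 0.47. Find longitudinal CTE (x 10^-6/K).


E1 = Ef*Vf + Em*(1-Vf) = 54.0
alpha_1 = (alpha_f*Ef*Vf + alpha_m*Em*(1-Vf))/E1 = 8.07 x 10^-6/K

8.07 x 10^-6/K


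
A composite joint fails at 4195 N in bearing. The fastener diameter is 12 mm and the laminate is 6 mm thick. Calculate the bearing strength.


sigma_br = F/(d*h) = 4195/(12*6) = 58.3 MPa

58.3 MPa


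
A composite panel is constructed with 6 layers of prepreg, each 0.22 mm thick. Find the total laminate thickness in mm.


h = n * t_ply = 6 * 0.22 = 1.32 mm

1.32 mm


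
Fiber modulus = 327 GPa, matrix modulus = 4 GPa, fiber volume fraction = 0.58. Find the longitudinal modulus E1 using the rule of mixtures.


E1 = Ef*Vf + Em*(1-Vf) = 327*0.58 + 4*0.42 = 191.34 GPa

191.34 GPa


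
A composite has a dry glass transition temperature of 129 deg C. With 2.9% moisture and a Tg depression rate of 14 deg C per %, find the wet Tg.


Tg_wet = Tg_dry - k*moisture = 129 - 14*2.9 = 88.4 deg C

88.4 deg C


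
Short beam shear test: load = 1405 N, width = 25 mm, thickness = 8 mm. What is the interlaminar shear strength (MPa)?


ILSS = 3F/(4bh) = 3*1405/(4*25*8) = 5.27 MPa

5.27 MPa


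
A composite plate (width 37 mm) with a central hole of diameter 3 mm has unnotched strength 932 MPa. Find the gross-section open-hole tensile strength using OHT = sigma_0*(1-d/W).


OHT = sigma_0*(1-d/W) = 932*(1-3/37) = 856.4 MPa

856.4 MPa


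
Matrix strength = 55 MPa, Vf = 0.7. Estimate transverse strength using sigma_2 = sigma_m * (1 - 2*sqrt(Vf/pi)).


factor = 1 - 2*sqrt(0.7/pi) = 0.0559
sigma_2 = 55 * 0.0559 = 3.08 MPa

3.08 MPa


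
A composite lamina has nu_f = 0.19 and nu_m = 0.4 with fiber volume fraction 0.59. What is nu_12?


nu_12 = nu_f*Vf + nu_m*(1-Vf) = 0.19*0.59 + 0.4*0.41 = 0.2761

0.2761


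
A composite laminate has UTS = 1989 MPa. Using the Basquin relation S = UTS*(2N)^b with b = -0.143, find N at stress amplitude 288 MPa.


N = 0.5 * (S/UTS)^(1/b) = 0.5 * (288/1989)^(1/-0.143) = 369655.5616 cycles

369655.5616 cycles


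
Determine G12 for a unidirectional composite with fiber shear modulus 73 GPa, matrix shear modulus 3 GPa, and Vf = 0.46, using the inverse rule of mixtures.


1/G12 = Vf/Gf + (1-Vf)/Gm = 0.46/73 + 0.54/3
G12 = 5.37 GPa

5.37 GPa


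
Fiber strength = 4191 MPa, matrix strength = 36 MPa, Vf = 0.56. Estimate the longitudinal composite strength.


sigma_1 = sigma_f*Vf + sigma_m*(1-Vf) = 4191*0.56 + 36*0.44 = 2362.8 MPa

2362.8 MPa


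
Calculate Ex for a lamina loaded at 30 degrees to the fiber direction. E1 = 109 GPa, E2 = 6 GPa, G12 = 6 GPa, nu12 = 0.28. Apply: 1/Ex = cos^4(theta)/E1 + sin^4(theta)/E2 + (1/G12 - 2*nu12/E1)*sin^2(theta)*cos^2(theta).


cos^4(30) = 0.5625, sin^4(30) = 0.0625, sin^2(30)*cos^2(30) = 0.1875
1/G12 - 2*nu12/E1 = 1/6 - 2*0.28/109 = 0.161529 GPa^-1
1/Ex = 0.5625/109 + 0.0625/6 + 0.161529*0.1875 = 0.0458639 GPa^-1
Ex = 21.8 GPa

21.8 GPa


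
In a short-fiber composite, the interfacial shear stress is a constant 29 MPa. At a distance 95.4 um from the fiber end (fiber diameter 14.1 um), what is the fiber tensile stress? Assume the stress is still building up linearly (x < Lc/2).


Force balance: sigma_f * (pi*d^2/4) = tau * (pi*d) * x  ->  sigma_f = 4 * tau * x / d
sigma_f = 4 * 29 * 95.4 / 14.1 = 784.9 MPa

784.9 MPa


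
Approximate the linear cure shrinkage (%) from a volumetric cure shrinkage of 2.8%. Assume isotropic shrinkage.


Linear shrinkage ≈ vol_shrink/3 = 2.8/3 = 0.933%

0.933%


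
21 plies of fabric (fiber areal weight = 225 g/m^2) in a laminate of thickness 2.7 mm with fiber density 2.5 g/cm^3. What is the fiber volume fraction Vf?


Vf = n * FAW / (rho_f * h * 1000) = 21 * 225 / (2.5 * 2.7 * 1000) = 0.7

0.7


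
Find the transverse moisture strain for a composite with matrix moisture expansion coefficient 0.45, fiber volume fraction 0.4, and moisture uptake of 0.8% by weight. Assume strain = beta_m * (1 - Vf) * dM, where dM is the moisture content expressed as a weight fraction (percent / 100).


dM = 0.8/100 = 0.008
strain = beta_m * (1-Vf) * dM = 0.45 * 0.6 * 0.008 = 0.00216

0.00216


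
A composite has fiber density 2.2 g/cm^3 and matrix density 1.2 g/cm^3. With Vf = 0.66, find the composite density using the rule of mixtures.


rho_c = rho_f*Vf + rho_m*(1-Vf) = 2.2*0.66 + 1.2*0.34 = 1.86 g/cm^3

1.86 g/cm^3


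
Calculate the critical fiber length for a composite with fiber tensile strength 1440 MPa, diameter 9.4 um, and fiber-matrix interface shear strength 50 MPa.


Lc = sigma_f * d / (2 * tau_i) = 1440 * 9.4 / (2 * 50) = 135.4 um

135.4 um


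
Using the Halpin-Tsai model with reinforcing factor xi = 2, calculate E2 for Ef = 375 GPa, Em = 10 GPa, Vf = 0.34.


eta = (Ef/Em - 1)/(Ef/Em + xi) = (37.5 - 1)/(37.5 + 2) = 0.9241
E2 = Em*(1+xi*eta*Vf)/(1-eta*Vf) = 23.74 GPa

23.74 GPa


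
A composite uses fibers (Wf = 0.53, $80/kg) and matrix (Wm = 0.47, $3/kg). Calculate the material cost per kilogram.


Cost = cost_f*Wf + cost_m*Wm = 80*0.53 + 3*0.47 = $43.81/kg

$43.81/kg


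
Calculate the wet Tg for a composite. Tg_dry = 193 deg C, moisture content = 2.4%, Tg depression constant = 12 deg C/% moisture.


Tg_wet = Tg_dry - k*moisture = 193 - 12*2.4 = 164.2 deg C

164.2 deg C


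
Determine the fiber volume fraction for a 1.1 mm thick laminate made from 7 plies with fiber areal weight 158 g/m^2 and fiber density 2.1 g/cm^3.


Vf = n * FAW / (rho_f * h * 1000) = 7 * 158 / (2.1 * 1.1 * 1000) = 0.4788

0.4788


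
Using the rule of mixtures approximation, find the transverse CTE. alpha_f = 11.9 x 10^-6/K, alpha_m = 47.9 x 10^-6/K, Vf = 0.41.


alpha_2 = alpha_f*Vf + alpha_m*(1-Vf) = 11.9*0.41 + 47.9*0.59 = 33.1 x 10^-6/K

33.1 x 10^-6/K


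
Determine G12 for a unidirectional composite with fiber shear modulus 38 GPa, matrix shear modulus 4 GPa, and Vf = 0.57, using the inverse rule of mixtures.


1/G12 = Vf/Gf + (1-Vf)/Gm = 0.57/38 + 0.43/4
G12 = 8.16 GPa

8.16 GPa


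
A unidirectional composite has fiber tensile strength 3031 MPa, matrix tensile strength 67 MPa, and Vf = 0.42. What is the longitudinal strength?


sigma_1 = sigma_f*Vf + sigma_m*(1-Vf) = 3031*0.42 + 67*0.58 = 1311.9 MPa

1311.9 MPa


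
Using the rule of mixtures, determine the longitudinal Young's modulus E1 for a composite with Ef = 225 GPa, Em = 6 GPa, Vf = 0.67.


E1 = Ef*Vf + Em*(1-Vf) = 225*0.67 + 6*0.33 = 152.73 GPa

152.73 GPa


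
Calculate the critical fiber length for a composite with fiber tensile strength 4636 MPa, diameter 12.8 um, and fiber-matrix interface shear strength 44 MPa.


Lc = sigma_f * d / (2 * tau_i) = 4636 * 12.8 / (2 * 44) = 674.3 um

674.3 um


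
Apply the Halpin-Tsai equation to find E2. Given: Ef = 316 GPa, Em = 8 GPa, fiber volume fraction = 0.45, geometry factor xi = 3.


eta = (Ef/Em - 1)/(Ef/Em + xi) = (39.5 - 1)/(39.5 + 3) = 0.9059
E2 = Em*(1+xi*eta*Vf)/(1-eta*Vf) = 30.02 GPa

30.02 GPa


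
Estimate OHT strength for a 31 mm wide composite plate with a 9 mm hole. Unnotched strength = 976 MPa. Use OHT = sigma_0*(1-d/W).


OHT = sigma_0*(1-d/W) = 976*(1-9/31) = 692.6 MPa

692.6 MPa


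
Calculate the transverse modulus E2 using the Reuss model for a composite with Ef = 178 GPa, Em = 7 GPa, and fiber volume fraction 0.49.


1/E2 = Vf/Ef + (1-Vf)/Em = 0.49/178 + 0.51/7
E2 = 13.23 GPa

13.23 GPa


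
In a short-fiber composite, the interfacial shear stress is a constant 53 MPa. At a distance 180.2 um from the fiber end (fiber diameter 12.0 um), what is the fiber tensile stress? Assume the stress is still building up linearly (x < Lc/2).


Force balance: sigma_f * (pi*d^2/4) = tau * (pi*d) * x  ->  sigma_f = 4 * tau * x / d
sigma_f = 4 * 53 * 180.2 / 12.0 = 3183.5 MPa

3183.5 MPa


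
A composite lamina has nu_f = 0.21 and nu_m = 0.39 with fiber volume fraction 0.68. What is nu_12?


nu_12 = nu_f*Vf + nu_m*(1-Vf) = 0.21*0.68 + 0.39*0.32 = 0.2676

0.2676


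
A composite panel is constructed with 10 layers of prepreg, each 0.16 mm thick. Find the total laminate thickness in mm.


h = n * t_ply = 10 * 0.16 = 1.6 mm

1.6 mm


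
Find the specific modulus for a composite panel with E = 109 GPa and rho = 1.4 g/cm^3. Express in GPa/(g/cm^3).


Specific stiffness = E/rho = 109/1.4 = 77.9 GPa/(g/cm^3)

77.9 GPa/(g/cm^3)


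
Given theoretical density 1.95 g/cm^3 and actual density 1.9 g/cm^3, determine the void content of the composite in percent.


Void% = (rho_theo - rho_actual)/rho_theo * 100 = (1.95 - 1.9)/1.95 * 100 = 2.56%

2.56%


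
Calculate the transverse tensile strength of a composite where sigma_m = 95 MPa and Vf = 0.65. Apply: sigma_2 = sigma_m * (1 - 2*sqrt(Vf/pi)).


factor = 1 - 2*sqrt(0.65/pi) = 0.0903
sigma_2 = 95 * 0.0903 = 8.58 MPa

8.58 MPa


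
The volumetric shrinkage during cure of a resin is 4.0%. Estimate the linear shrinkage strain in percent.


Linear shrinkage ≈ vol_shrink/3 = 4.0/3 = 1.333%

1.333%


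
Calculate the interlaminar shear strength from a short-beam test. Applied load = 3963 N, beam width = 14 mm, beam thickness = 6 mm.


ILSS = 3F/(4bh) = 3*3963/(4*14*6) = 35.38 MPa

35.38 MPa


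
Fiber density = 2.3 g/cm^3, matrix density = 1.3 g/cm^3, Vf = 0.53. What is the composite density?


rho_c = rho_f*Vf + rho_m*(1-Vf) = 2.3*0.53 + 1.3*0.47 = 1.83 g/cm^3

1.83 g/cm^3


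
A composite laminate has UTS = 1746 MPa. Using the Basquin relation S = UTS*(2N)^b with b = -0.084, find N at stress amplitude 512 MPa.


N = 0.5 * (S/UTS)^(1/b) = 0.5 * (512/1746)^(1/-0.084) = 1.1003e+06 cycles

1.1003e+06 cycles


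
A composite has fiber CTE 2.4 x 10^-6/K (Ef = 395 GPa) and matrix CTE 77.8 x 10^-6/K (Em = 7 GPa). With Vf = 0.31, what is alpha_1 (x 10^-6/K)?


E1 = Ef*Vf + Em*(1-Vf) = 127.28
alpha_1 = (alpha_f*Ef*Vf + alpha_m*Em*(1-Vf))/E1 = 5.26 x 10^-6/K

5.26 x 10^-6/K


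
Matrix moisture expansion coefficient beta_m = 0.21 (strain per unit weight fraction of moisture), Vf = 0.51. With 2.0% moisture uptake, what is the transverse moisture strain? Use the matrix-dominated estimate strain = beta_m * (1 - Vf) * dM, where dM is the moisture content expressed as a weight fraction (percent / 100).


dM = 2.0/100 = 0.02
strain = beta_m * (1-Vf) * dM = 0.21 * 0.49 * 0.02 = 0.002058

0.002058


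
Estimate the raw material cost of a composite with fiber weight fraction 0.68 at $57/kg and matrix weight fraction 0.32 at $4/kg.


Cost = cost_f*Wf + cost_m*Wm = 57*0.68 + 4*0.32 = $40.04/kg

$40.04/kg


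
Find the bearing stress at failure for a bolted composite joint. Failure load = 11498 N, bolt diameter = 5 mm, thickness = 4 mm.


sigma_br = F/(d*h) = 11498/(5*4) = 574.9 MPa

574.9 MPa


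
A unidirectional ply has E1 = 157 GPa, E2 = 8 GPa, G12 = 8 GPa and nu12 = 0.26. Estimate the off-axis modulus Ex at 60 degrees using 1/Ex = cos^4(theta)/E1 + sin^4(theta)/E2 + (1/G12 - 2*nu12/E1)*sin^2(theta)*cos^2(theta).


cos^4(60) = 0.0625, sin^4(60) = 0.5625, sin^2(60)*cos^2(60) = 0.1875
1/G12 - 2*nu12/E1 = 1/8 - 2*0.26/157 = 0.121688 GPa^-1
1/Ex = 0.0625/157 + 0.5625/8 + 0.121688*0.1875 = 0.0935271 GPa^-1
Ex = 10.69 GPa

10.69 GPa


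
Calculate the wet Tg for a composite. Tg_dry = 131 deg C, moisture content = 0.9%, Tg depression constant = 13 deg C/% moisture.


Tg_wet = Tg_dry - k*moisture = 131 - 13*0.9 = 119.3 deg C

119.3 deg C


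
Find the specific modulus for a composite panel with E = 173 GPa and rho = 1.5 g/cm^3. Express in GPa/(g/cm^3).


Specific stiffness = E/rho = 173/1.5 = 115.3 GPa/(g/cm^3)

115.3 GPa/(g/cm^3)


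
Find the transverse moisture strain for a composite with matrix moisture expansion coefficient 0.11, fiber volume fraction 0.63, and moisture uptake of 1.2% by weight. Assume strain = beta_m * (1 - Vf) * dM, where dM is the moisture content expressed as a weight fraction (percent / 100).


dM = 1.2/100 = 0.012
strain = beta_m * (1-Vf) * dM = 0.11 * 0.37 * 0.012 = 0.0004884

0.0004884


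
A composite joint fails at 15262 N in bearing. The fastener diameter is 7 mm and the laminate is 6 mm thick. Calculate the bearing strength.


sigma_br = F/(d*h) = 15262/(7*6) = 363.4 MPa

363.4 MPa


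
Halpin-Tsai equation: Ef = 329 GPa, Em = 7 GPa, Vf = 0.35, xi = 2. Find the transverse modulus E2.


eta = (Ef/Em - 1)/(Ef/Em + xi) = (47.0 - 1)/(47.0 + 2) = 0.9388
E2 = Em*(1+xi*eta*Vf)/(1-eta*Vf) = 17.28 GPa

17.28 GPa


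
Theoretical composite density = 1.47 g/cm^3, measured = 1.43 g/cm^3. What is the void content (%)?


Void% = (rho_theo - rho_actual)/rho_theo * 100 = (1.47 - 1.43)/1.47 * 100 = 2.72%

2.72%


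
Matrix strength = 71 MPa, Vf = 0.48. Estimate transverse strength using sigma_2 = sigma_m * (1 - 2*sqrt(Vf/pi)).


factor = 1 - 2*sqrt(0.48/pi) = 0.2182
sigma_2 = 71 * 0.2182 = 15.49 MPa

15.49 MPa


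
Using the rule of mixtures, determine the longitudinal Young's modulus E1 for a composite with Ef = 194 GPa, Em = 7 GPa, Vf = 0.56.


E1 = Ef*Vf + Em*(1-Vf) = 194*0.56 + 7*0.44 = 111.72 GPa

111.72 GPa


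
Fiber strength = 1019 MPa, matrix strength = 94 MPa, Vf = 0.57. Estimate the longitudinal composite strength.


sigma_1 = sigma_f*Vf + sigma_m*(1-Vf) = 1019*0.57 + 94*0.43 = 621.3 MPa

621.3 MPa


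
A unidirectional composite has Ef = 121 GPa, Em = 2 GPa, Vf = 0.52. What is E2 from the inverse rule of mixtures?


1/E2 = Vf/Ef + (1-Vf)/Em = 0.52/121 + 0.48/2
E2 = 4.09 GPa

4.09 GPa


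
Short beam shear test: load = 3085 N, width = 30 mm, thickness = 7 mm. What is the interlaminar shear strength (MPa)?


ILSS = 3F/(4bh) = 3*3085/(4*30*7) = 11.02 MPa

11.02 MPa


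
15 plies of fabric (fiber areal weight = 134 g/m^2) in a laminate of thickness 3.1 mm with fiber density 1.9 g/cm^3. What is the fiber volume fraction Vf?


Vf = n * FAW / (rho_f * h * 1000) = 15 * 134 / (1.9 * 3.1 * 1000) = 0.3413

0.3413


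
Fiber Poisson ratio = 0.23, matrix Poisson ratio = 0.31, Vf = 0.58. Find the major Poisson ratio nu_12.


nu_12 = nu_f*Vf + nu_m*(1-Vf) = 0.23*0.58 + 0.31*0.42 = 0.2636

0.2636


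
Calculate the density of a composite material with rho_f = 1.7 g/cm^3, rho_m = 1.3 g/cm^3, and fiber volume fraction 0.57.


rho_c = rho_f*Vf + rho_m*(1-Vf) = 1.7*0.57 + 1.3*0.43 = 1.528 g/cm^3

1.528 g/cm^3


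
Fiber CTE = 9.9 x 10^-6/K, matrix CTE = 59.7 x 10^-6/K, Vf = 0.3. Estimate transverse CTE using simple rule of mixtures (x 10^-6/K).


alpha_2 = alpha_f*Vf + alpha_m*(1-Vf) = 9.9*0.3 + 59.7*0.7 = 44.8 x 10^-6/K

44.8 x 10^-6/K


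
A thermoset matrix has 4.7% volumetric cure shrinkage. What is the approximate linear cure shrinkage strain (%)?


Linear shrinkage ≈ vol_shrink/3 = 4.7/3 = 1.567%

1.567%


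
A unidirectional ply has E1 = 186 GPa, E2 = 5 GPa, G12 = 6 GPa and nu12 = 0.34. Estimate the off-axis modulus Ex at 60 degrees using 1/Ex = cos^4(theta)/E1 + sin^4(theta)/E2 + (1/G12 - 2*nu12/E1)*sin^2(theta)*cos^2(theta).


cos^4(60) = 0.0625, sin^4(60) = 0.5625, sin^2(60)*cos^2(60) = 0.1875
1/G12 - 2*nu12/E1 = 1/6 - 2*0.34/186 = 0.163011 GPa^-1
1/Ex = 0.0625/186 + 0.5625/5 + 0.163011*0.1875 = 0.1434005 GPa^-1
Ex = 6.97 GPa

6.97 GPa


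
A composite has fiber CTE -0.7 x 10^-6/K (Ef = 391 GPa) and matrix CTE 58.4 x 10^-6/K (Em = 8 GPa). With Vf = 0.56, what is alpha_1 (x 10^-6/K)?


E1 = Ef*Vf + Em*(1-Vf) = 222.48
alpha_1 = (alpha_f*Ef*Vf + alpha_m*Em*(1-Vf))/E1 = 0.24 x 10^-6/K

0.24 x 10^-6/K


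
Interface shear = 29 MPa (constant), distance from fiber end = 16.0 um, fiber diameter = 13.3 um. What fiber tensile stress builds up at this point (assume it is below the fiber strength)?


Force balance: sigma_f * (pi*d^2/4) = tau * (pi*d) * x  ->  sigma_f = 4 * tau * x / d
sigma_f = 4 * 29 * 16.0 / 13.3 = 139.5 MPa

139.5 MPa


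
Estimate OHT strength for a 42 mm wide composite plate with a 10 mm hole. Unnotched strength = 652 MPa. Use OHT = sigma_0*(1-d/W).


OHT = sigma_0*(1-d/W) = 652*(1-10/42) = 496.8 MPa

496.8 MPa


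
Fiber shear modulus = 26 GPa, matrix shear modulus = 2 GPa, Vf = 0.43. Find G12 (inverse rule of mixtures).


1/G12 = Vf/Gf + (1-Vf)/Gm = 0.43/26 + 0.57/2
G12 = 3.32 GPa

3.32 GPa


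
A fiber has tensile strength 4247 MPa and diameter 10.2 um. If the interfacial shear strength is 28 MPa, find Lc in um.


Lc = sigma_f * d / (2 * tau_i) = 4247 * 10.2 / (2 * 28) = 773.6 um

773.6 um
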